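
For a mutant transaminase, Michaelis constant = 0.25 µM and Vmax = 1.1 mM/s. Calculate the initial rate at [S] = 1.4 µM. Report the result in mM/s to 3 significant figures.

[S]/(Km+[S]) = 1.4/1.650 = 0.8485, the fractional saturation.
v = 0.8485 × Vmax = 0.8485 × 1.1 = 0.933 mM/s.

0.933 mM/s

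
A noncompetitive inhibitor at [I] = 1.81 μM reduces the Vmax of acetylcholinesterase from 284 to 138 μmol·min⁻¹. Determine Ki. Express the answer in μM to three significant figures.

Noncompetitive: Vmax,app = Vmax/α with α = 1 + [I]/Ki.
α = Vmax/Vmax,app = 284/138 = 2.058.
Ki = [I]/(α − 1) = 1.81/1.058 = 1.71 μM.

1.71 μM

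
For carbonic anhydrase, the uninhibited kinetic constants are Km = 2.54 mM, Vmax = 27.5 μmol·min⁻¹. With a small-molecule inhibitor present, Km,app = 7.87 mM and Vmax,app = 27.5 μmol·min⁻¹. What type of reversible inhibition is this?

competitive

Km increases (2.54 → 7.87 mM) while Vmax is unchanged — the hallmark of competitive inhibition.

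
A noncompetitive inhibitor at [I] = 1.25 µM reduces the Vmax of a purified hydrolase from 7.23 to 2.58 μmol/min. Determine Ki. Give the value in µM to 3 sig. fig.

Noncompetitive: Vmax,app = Vmax/α with α = 1 + [I]/Ki.
α = Vmax/Vmax,app = 7.23/2.58 = 2.802.
Ki = [I]/(α − 1) = 1.25/1.802 = 0.694 µM.

0.694 µM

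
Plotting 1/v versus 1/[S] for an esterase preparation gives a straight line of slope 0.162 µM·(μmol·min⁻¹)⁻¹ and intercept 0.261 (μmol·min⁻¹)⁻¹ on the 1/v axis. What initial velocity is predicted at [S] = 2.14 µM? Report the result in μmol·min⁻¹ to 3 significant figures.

The y-intercept is 1/Vmax, so Vmax = 1/0.261 = 3.83 μmol·min⁻¹.
The slope is Km/Vmax, so Km = 0.162 × 3.83 = 0.621 µM.
Then v = 3.83 × 2.14/(0.621 + 2.14) = 2.97 μmol·min⁻¹.

2.97 μmol·min⁻¹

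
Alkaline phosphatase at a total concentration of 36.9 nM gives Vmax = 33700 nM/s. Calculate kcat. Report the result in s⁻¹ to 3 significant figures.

913 s⁻¹

kcat = Vmax/[E]total = 33700 nM/s / 36.9 nM = 913 s⁻¹.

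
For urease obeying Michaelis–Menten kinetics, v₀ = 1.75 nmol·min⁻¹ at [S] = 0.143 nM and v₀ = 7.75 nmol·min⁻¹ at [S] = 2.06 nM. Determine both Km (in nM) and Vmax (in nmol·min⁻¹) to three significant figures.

In reciprocal form, 1/v = (Km/Vmax)·(1/[S]) + 1/Vmax. The two points give (1/[S], 1/v) = (6.993, 0.5714) and (0.4854, 0.1290).
Slope = (0.5714 − 0.1290)/(6.993 − 0.4854) = 0.06798; intercept = 0.5714 − 0.06798×6.993 = 0.09603.
Vmax = 1/intercept = 10.4 nmol·min⁻¹; Km = slope × Vmax = 0.06798 × 10.4 = 0.708 nM.

Km = 0.708 nM; Vmax = 10.4 nmol·min⁻¹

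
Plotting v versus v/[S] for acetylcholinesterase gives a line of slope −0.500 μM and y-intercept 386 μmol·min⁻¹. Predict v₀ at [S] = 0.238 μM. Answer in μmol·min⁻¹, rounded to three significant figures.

124 μmol·min⁻¹

In the Eadie–Hofstee form v = Vmax − Km·(v/[S]), the slope is −Km and the intercept is Vmax, so Km = 0.500 μM and Vmax = 386 μmol·min⁻¹.
v = 386 × 0.238/(0.500 + 0.238) = 124 μmol·min⁻¹.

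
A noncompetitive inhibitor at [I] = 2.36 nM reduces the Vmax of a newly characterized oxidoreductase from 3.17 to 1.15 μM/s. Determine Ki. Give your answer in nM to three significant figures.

Noncompetitive: Vmax,app = Vmax/α with α = 1 + [I]/Ki.
α = Vmax/Vmax,app = 3.17/1.15 = 2.757.
Ki = [I]/(α − 1) = 2.36/1.757 = 1.34 nM.

1.34 nM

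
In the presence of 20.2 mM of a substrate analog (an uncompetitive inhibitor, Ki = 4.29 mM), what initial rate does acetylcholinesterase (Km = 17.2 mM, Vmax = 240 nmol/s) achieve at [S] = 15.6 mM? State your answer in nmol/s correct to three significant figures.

35.2 nmol/s

α = 1 + [I]/Ki = 1 + 20.2/4.29 = 5.709.
For an uncompetitive inhibitor, both parameters are divided by α, giving Vmax/α and Km/α: Km,app = 3.01 mM, Vmax,app = 42.0 nmol/s.
v = Vmax,app·[S]/(Km,app + [S]) = 42.0 × 15.6/(3.01 + 15.6) = 35.2 nmol/s.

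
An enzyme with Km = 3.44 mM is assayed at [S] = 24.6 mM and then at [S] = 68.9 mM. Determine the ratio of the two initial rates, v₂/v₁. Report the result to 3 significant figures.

1.09

Since Vmax cancels, v₂/v₁ = [S]₂(Km+[S]₁) / [S]₁(Km+[S]₂).
= 68.9×(3.44+24.6) / (24.6×(3.44+68.9)) = 1932/1780 = 1.09.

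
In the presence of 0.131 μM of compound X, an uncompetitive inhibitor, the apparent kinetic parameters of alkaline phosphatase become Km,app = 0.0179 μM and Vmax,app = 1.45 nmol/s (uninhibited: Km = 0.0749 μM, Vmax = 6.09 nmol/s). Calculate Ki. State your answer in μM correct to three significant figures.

0.0409 μM

Uncompetitive: Vmax,app = Vmax/α (and Km,app = Km/α) with α = 1 + [I]/Ki.
α = Vmax/Vmax,app = 6.09/1.45 = 4.200.
Ki = [I]/(α − 1) = 0.131/3.200 = 0.0409 μM.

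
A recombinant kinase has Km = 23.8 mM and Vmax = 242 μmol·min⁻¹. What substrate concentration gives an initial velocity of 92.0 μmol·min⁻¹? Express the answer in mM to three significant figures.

The required fractional saturation is v/Vmax = 92.0/242 = 0.3802.
Then [S]/(Km+[S]) = 0.3802 ⇒ [S] = 23.8 × 0.3802/(1 − 0.3802) = 14.6 mM.

14.6 mM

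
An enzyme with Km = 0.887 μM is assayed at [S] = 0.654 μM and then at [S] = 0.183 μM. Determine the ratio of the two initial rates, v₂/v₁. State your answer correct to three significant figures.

The fractional saturations are [S]/(Km+[S]) = 0.654/1.541 = 0.4244 and 0.183/1.070 = 0.1710.
v₂/v₁ is just their ratio: 0.1710/0.4244 = 0.403.

0.403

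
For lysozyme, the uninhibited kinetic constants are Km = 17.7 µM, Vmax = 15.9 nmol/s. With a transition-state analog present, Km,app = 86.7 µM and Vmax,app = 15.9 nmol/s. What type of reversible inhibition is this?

Km increases (17.7 → 86.7 µM) while Vmax is unchanged — the hallmark of competitive inhibition.

competitive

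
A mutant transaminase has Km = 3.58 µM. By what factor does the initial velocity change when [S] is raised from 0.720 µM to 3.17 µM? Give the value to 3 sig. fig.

Since Vmax cancels, v₂/v₁ = [S]₂(Km+[S]₁) / [S]₁(Km+[S]₂).
= 3.17×(3.58+0.720) / (0.720×(3.58+3.17)) = 13.63/4.860 = 2.80.

2.80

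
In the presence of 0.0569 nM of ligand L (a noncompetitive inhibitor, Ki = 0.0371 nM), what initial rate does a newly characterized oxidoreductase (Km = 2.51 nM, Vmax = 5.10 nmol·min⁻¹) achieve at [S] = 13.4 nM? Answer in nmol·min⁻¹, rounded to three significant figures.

1.70 nmol·min⁻¹

α = 1 + [I]/Ki = 1 + 0.0569/0.0371 = 2.534.
For a noncompetitive inhibitor, Vmax is reduced to Vmax/α while Km is unchanged: Km,app = 2.51 nM, Vmax,app = 2.01 nmol·min⁻¹.
v = Vmax,app·[S]/(Km,app + [S]) = 2.01 × 13.4/(2.51 + 13.4) = 1.70 nmol·min⁻¹.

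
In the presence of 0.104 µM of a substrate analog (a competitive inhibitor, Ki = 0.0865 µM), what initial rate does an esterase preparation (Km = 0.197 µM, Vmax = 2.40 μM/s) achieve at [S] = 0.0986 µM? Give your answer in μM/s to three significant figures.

0.444 μM/s

α = 1 + [I]/Ki = 1 + 0.104/0.0865 = 2.202.
For a competitive inhibitor, Vmax is unchanged and the apparent Km becomes α·Km: Km,app = 0.434 µM, Vmax,app = 2.40 μM/s.
v = Vmax,app·[S]/(Km,app + [S]) = 2.40 × 0.0986/(0.434 + 0.0986) = 0.444 μM/s.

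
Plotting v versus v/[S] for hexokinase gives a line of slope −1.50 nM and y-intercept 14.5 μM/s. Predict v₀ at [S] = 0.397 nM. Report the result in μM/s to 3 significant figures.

3.03 μM/s

In the Eadie–Hofstee form v = Vmax − Km·(v/[S]), the slope is −Km and the intercept is Vmax, so Km = 1.50 nM and Vmax = 14.5 μM/s.
v = 14.5 × 0.397/(1.50 + 0.397) = 3.03 μM/s.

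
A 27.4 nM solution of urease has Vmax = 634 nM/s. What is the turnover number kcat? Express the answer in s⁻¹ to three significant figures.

23.1 s⁻¹

kcat = Vmax/[E]total = 634 nM/s / 27.4 nM = 23.1 s⁻¹.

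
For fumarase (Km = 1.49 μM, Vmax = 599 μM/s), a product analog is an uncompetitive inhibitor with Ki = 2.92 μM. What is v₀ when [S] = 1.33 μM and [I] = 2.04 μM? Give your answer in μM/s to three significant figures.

With α = 1 + [I]/Ki = 1 + 2.04/2.92 = 1.699, the uncompetitive rate law is v = (Vmax/α)·[S] / (Km/α + [S]).
v = (599/1.699)×1.33 / (1.49/1.699 + 1.33) = 469.0/2.207 = 212 μM/s.

212 μM/s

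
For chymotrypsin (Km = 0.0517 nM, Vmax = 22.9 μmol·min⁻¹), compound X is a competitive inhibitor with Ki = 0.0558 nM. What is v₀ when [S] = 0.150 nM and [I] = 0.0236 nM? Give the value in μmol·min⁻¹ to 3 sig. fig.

With α = 1 + [I]/Ki = 1 + 0.0236/0.0558 = 1.423, the competitive rate law is v = Vmax[S] / (αKm + [S]).
v = 22.9×0.150 / (1.423×0.0517 + 0.150) = 3.435/0.2236 = 15.4 μmol·min⁻¹.

15.4 μmol·min⁻¹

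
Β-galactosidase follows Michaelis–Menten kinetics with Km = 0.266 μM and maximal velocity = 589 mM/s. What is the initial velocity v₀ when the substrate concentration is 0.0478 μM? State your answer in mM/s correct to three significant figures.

[S]/(Km+[S]) = 0.0478/0.3138 = 0.1523, the fractional saturation.
v = 0.1523 × Vmax = 0.1523 × 589 = 89.7 mM/s.

89.7 mM/s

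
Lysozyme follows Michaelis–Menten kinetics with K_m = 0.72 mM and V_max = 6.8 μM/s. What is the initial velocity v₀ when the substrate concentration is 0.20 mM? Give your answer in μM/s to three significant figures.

v = Vmax·[S]/(Km + [S]) = 6.8 × 0.20 / (0.72 + 0.20)
  = 1.360 / 0.9200 = 1.48 μM/s.

1.48 μM/s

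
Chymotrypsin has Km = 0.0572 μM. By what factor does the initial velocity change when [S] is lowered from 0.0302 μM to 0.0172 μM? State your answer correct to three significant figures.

Since Vmax cancels, v₂/v₁ = [S]₂(Km+[S]₁) / [S]₁(Km+[S]₂).
= 0.0172×(0.0572+0.0302) / (0.0302×(0.0572+0.0172)) = 0.001503/0.002247 = 0.669.

0.669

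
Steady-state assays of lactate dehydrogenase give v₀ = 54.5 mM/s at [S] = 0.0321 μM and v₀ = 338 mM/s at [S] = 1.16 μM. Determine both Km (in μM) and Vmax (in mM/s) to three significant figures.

Km = 0.202 μM; Vmax = 397 mM/s

From v = Vmax[S]/(Km+[S]), each point gives Vmax = v(Km+[S])/[S].
Equating: 54.5(Km+0.0321)/0.0321 = 338(Km+1.16)/1.16.
1698·Km + 54.5 = 291.4·Km + 338, so (1698 − 291.4)·Km = 338 − 54.5.
Km = 283.5/1406 = 0.202 μM; then Vmax = 54.5(0.202+0.0321)/0.0321 = 397 mM/s.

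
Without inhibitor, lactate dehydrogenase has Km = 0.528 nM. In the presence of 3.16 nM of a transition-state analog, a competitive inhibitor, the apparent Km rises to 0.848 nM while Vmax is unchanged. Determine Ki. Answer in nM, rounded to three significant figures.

5.21 nM

Competitive: Km,app = α·Km with α = 1 + [I]/Ki.
α = Km,app/Km = 0.848/0.528 = 1.606.
Ki = [I]/(α − 1) = 3.16/0.6061 = 5.21 nM.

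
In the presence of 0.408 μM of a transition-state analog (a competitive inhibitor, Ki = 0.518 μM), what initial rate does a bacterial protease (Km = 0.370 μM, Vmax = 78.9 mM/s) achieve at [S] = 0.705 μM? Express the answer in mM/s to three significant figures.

With α = 1 + [I]/Ki = 1 + 0.408/0.518 = 1.788, the competitive rate law is v = Vmax[S] / (αKm + [S]).
v = 78.9×0.705 / (1.788×0.370 + 0.705) = 55.62/1.366 = 40.7 mM/s.

40.7 mM/s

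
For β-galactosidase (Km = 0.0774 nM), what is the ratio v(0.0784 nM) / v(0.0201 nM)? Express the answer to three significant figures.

Since Vmax cancels, v₂/v₁ = [S]₂(Km+[S]₁) / [S]₁(Km+[S]₂).
= 0.0784×(0.0774+0.0201) / (0.0201×(0.0774+0.0784)) = 0.007644/0.003132 = 2.44.

2.44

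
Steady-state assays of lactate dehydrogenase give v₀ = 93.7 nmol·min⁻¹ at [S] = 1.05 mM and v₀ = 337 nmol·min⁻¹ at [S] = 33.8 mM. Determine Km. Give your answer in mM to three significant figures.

3.07 mM

From v = Vmax[S]/(Km+[S]), each point gives Vmax = v(Km+[S])/[S].
Equating: 93.7(Km+1.05)/1.05 = 337(Km+33.8)/33.8.
89.24·Km + 93.7 = 9.970·Km + 337, so (89.24 − 9.970)·Km = 337 − 93.7.
Km = 243.3/79.27 = 3.07 mM; then Vmax = 93.7(3.07+1.05)/1.05 = 368 nmol·min⁻¹.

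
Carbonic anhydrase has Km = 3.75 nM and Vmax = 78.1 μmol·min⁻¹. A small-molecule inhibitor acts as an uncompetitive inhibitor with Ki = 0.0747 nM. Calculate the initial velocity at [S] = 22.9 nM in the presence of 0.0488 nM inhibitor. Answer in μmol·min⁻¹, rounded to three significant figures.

With α = 1 + [I]/Ki = 1 + 0.0488/0.0747 = 1.653, the uncompetitive rate law is v = (Vmax/α)·[S] / (Km/α + [S]).
v = (78.1/1.653)×22.9 / (3.75/1.653 + 22.9) = 1082/25.17 = 43.0 μmol·min⁻¹.

43.0 μmol·min⁻¹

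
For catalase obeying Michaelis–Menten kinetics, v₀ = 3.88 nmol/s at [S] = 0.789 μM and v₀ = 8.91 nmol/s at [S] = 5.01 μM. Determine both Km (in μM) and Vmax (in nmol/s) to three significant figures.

In reciprocal form, 1/v = (Km/Vmax)·(1/[S]) + 1/Vmax. The two points give (1/[S], 1/v) = (1.267, 0.2577) and (0.1996, 0.1122).
Slope = (0.2577 − 0.1122)/(1.267 − 0.1996) = 0.1363; intercept = 0.2577 − 0.1363×1.267 = 0.08504.
Vmax = 1/intercept = 11.8 nmol/s; Km = slope × Vmax = 0.1363 × 11.8 = 1.60 μM.

Km = 1.60 μM; Vmax = 11.8 nmol/s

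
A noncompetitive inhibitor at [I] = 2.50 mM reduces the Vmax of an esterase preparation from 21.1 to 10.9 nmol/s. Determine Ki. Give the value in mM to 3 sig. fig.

Noncompetitive: Vmax,app = Vmax/α with α = 1 + [I]/Ki.
α = Vmax/Vmax,app = 21.1/10.9 = 1.936.
Since α = 1 + [I]/Ki, [I]/Ki = 1.936 − 1 = 0.9358 and Ki = 2.50/0.9358 = 2.67 mM.

2.67 mM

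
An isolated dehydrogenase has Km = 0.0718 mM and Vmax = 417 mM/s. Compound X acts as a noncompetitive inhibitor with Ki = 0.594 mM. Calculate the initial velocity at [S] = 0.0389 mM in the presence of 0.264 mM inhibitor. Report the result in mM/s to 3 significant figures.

101 mM/s

α = 1 + [I]/Ki = 1 + 0.264/0.594 = 1.444.
For a noncompetitive inhibitor, Vmax is reduced to Vmax/α while Km is unchanged: Km,app = 0.0718 mM, Vmax,app = 289 mM/s.
v = Vmax,app·[S]/(Km,app + [S]) = 289 × 0.0389/(0.0718 + 0.0389) = 101 mM/s.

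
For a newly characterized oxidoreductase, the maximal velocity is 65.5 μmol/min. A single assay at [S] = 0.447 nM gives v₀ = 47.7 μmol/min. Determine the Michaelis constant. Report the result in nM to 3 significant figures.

v/Vmax = 47.7/65.5 = 0.7282 = [S]/(Km+[S]).
So Km + [S] = [S]/0.7282 = 0.6138 nM, giving Km = 0.6138 − 0.447 = 0.167 nM.

0.167 nM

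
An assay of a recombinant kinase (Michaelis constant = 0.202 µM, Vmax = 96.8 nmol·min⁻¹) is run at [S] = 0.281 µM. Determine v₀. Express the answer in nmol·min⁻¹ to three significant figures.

v = Vmax·[S]/(Km + [S]) = 96.8 × 0.281 / (0.202 + 0.281)
  = 27.20 / 0.4830 = 56.3 nmol·min⁻¹.

56.3 nmol·min⁻¹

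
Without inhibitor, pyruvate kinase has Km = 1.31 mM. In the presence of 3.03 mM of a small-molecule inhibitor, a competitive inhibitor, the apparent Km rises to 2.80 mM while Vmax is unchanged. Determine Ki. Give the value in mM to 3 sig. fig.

2.66 mM

Competitive: Km,app = α·Km with α = 1 + [I]/Ki.
α = Km,app/Km = 2.80/1.31 = 2.137.
Ki = [I]/(α − 1) = 3.03/1.137 = 2.66 mM.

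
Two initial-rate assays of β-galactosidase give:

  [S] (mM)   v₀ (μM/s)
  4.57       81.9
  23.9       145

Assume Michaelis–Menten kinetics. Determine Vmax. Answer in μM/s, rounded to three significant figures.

177 μM/s

From v = Vmax[S]/(Km+[S]), each point gives Vmax = v(Km+[S])/[S].
Equating: 81.9(Km+4.57)/4.57 = 145(Km+23.9)/23.9.
17.92·Km + 81.9 = 6.067·Km + 145, so (17.92 − 6.067)·Km = 145 − 81.9.
Km = 63.10/11.85 = 5.32 mM; then Vmax = 81.9(5.32+4.57)/4.57 = 177 μM/s.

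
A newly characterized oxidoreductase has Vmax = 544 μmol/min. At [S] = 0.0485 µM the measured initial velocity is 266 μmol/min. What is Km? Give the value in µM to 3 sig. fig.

0.0507 µM

v/Vmax = 266/544 = 0.4890 = [S]/(Km+[S]).
So Km + [S] = [S]/0.4890 = 0.09919 µM, giving Km = 0.09919 − 0.0485 = 0.0507 µM.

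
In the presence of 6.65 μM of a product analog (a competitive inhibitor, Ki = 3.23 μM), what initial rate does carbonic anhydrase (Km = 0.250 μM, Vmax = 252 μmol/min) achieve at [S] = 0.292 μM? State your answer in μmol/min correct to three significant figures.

69.6 μmol/min

α = 1 + [I]/Ki = 1 + 6.65/3.23 = 3.059.
For a competitive inhibitor, Vmax is unchanged and the apparent Km becomes α·Km: Km,app = 0.765 μM, Vmax,app = 252 μmol/min.
v = Vmax,app·[S]/(Km,app + [S]) = 252 × 0.292/(0.765 + 0.292) = 69.6 μmol/min.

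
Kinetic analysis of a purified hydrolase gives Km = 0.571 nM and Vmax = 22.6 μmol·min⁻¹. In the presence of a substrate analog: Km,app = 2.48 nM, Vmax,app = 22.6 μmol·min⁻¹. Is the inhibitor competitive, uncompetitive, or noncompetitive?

competitive

Km increases (0.571 → 2.48 nM) while Vmax is unchanged — the hallmark of competitive inhibition.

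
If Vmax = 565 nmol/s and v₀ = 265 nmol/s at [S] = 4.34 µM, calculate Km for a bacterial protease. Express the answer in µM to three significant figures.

4.91 µM

v/Vmax = 265/565 = 0.4690 = [S]/(Km+[S]).
So Km + [S] = [S]/0.4690 = 9.253 µM, giving Km = 9.253 − 4.34 = 4.91 µM.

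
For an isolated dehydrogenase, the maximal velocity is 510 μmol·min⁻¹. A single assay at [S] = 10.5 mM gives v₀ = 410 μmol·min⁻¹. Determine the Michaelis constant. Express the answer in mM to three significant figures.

2.56 mM

v/Vmax = 410/510 = 0.8039 = [S]/(Km+[S]).
So Km + [S] = [S]/0.8039 = 13.06 mM, giving Km = 13.06 − 10.5 = 2.56 mM.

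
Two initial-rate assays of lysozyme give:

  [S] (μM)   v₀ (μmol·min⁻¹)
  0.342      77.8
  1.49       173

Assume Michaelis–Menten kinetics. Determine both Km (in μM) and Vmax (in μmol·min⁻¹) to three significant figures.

From v = Vmax[S]/(Km+[S]), each point gives Vmax = v(Km+[S])/[S].
Equating: 77.8(Km+0.342)/0.342 = 173(Km+1.49)/1.49.
227.5·Km + 77.8 = 116.1·Km + 173, so (227.5 − 116.1)·Km = 173 − 77.8.
Km = 95.20/111.4 = 0.855 μM; then Vmax = 77.8(0.855+0.342)/0.342 = 272 μmol·min⁻¹.

Km = 0.855 μM; Vmax = 272 μmol·min⁻¹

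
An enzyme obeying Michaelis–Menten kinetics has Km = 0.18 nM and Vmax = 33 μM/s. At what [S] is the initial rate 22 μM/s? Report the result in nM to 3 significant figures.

Rearranging v = Vmax[S]/(Km+[S]) gives [S] = Km·v/(Vmax − v).
[S] = 0.18 × 22 / (33 − 22) = 3.960/11.00 = 0.360 nM.

0.360 nM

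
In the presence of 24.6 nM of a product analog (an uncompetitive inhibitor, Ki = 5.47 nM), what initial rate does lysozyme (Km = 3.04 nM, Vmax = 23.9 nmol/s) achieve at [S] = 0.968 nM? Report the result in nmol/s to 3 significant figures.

2.77 nmol/s

α = 1 + [I]/Ki = 1 + 24.6/5.47 = 5.497.
For an uncompetitive inhibitor, both parameters are divided by α, giving Vmax/α and Km/α: Km,app = 0.553 nM, Vmax,app = 4.35 nmol/s.
v = Vmax,app·[S]/(Km,app + [S]) = 4.35 × 0.968/(0.553 + 0.968) = 2.77 nmol/s.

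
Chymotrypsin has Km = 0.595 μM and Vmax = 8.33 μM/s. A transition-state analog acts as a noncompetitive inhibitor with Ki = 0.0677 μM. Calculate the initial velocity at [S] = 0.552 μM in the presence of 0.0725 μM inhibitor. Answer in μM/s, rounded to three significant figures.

1.94 μM/s

α = 1 + [I]/Ki = 1 + 0.0725/0.0677 = 2.071.
For a noncompetitive inhibitor, Vmax is reduced to Vmax/α while Km is unchanged: Km,app = 0.595 μM, Vmax,app = 4.02 μM/s.
v = Vmax,app·[S]/(Km,app + [S]) = 4.02 × 0.552/(0.595 + 0.552) = 1.94 μM/s.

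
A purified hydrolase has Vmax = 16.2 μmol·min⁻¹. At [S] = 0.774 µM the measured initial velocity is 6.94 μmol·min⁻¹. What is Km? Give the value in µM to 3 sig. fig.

1.03 µM

From v = Vmax[S]/(Km+[S]), Km = [S](Vmax − v)/v.
Km = 0.774 × (16.2 − 6.94) / 6.94 = 7.167/6.94 = 1.03 µM.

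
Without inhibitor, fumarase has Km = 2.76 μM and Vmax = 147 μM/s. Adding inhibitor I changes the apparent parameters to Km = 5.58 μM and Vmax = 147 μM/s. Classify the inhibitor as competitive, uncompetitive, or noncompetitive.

competitive

Km increases (2.76 → 5.58 μM) while Vmax is unchanged — the hallmark of competitive inhibition.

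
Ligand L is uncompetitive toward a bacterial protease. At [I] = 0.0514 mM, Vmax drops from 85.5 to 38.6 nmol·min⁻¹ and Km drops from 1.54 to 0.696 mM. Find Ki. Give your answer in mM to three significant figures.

Uncompetitive: Vmax,app = Vmax/α (and Km,app = Km/α) with α = 1 + [I]/Ki.
α = Vmax/Vmax,app = 85.5/38.6 = 2.215.
Since α = 1 + [I]/Ki, [I]/Ki = 2.215 − 1 = 1.215 and Ki = 0.0514/1.215 = 0.0423 mM.

0.0423 mM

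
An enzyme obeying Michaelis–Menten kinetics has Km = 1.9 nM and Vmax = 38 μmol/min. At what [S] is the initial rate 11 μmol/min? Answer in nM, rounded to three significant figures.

The required fractional saturation is v/Vmax = 11/38 = 0.2895.
Then [S]/(Km+[S]) = 0.2895 ⇒ [S] = 1.9 × 0.2895/(1 − 0.2895) = 0.774 nM.

0.774 nM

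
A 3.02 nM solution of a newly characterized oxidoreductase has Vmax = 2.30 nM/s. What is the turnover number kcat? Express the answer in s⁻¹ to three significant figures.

kcat = Vmax/[E]total = 2.30 nM/s / 3.02 nM = 0.762 s⁻¹.

0.762 s⁻¹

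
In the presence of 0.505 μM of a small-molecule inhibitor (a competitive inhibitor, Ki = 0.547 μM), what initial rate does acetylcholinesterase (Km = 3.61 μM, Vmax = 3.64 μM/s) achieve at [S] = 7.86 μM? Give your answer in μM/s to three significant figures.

α = 1 + [I]/Ki = 1 + 0.505/0.547 = 1.923.
For a competitive inhibitor, Vmax is unchanged and the apparent Km becomes α·Km: Km,app = 6.94 μM, Vmax,app = 3.64 μM/s.
v = Vmax,app·[S]/(Km,app + [S]) = 3.64 × 7.86/(6.94 + 7.86) = 1.93 μM/s.

1.93 μM/s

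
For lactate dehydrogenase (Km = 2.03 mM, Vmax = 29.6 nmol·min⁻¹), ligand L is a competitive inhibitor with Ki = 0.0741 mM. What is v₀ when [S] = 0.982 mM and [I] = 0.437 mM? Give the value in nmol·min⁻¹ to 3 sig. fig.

1.94 nmol·min⁻¹

α = 1 + [I]/Ki = 1 + 0.437/0.0741 = 6.897.
For a competitive inhibitor, Vmax is unchanged and the apparent Km becomes α·Km: Km,app = 14.0 mM, Vmax,app = 29.6 nmol·min⁻¹.
v = Vmax,app·[S]/(Km,app + [S]) = 29.6 × 0.982/(14.0 + 0.982) = 1.94 nmol·min⁻¹.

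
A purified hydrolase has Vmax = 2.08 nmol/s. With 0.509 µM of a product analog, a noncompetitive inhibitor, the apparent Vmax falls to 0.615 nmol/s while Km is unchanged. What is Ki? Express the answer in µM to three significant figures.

0.214 µM

Noncompetitive: Vmax,app = Vmax/α with α = 1 + [I]/Ki.
α = Vmax/Vmax,app = 2.08/0.615 = 3.382.
Since α = 1 + [I]/Ki, [I]/Ki = 3.382 − 1 = 2.382 and Ki = 0.509/2.382 = 0.214 µM.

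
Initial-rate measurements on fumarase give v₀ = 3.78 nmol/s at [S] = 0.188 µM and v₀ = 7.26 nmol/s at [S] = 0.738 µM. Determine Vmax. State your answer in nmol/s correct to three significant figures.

10.6 nmol/s

In reciprocal form, 1/v = (Km/Vmax)·(1/[S]) + 1/Vmax. The two points give (1/[S], 1/v) = (5.319, 0.2646) and (1.355, 0.1377).
Slope = (0.2646 − 0.1377)/(5.319 − 1.355) = 0.03199; intercept = 0.2646 − 0.03199×5.319 = 0.09440.
Vmax = 1/intercept = 10.6 nmol/s; Km = slope × Vmax = 0.03199 × 10.6 = 0.339 µM.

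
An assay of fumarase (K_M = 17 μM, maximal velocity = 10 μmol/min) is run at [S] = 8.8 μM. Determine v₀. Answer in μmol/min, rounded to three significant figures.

3.41 μmol/min

[S]/(Km+[S]) = 8.8/25.80 = 0.3411, the fractional saturation.
v = 0.3411 × Vmax = 0.3411 × 10 = 3.41 μmol/min.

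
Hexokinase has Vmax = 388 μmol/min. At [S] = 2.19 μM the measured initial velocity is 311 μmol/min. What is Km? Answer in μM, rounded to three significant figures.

0.542 μM

v/Vmax = 311/388 = 0.8015 = [S]/(Km+[S]).
So Km + [S] = [S]/0.8015 = 2.732 μM, giving Km = 2.732 − 2.19 = 0.542 μM.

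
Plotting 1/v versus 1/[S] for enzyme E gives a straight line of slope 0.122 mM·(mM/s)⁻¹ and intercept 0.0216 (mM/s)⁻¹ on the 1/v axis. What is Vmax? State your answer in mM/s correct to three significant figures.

46.3 mM/s

The y-intercept of a Lineweaver–Burk plot equals 1/Vmax, so Vmax = 1/0.0216 = 46.3 mM/s.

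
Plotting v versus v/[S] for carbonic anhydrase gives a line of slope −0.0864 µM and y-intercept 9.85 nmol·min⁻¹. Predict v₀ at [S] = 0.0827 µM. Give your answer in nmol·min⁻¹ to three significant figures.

4.82 nmol·min⁻¹

In the Eadie–Hofstee form v = Vmax − Km·(v/[S]), the slope is −Km and the intercept is Vmax, so Km = 0.0864 µM and Vmax = 9.85 nmol·min⁻¹.
v = 9.85 × 0.0827/(0.0864 + 0.0827) = 4.82 nmol·min⁻¹.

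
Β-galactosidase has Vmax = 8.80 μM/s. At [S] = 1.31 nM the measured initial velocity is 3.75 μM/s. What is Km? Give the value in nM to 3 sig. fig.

From v = Vmax[S]/(Km+[S]), Km = [S](Vmax − v)/v.
Km = 1.31 × (8.80 − 3.75) / 3.75 = 6.616/3.75 = 1.76 nM.

1.76 nM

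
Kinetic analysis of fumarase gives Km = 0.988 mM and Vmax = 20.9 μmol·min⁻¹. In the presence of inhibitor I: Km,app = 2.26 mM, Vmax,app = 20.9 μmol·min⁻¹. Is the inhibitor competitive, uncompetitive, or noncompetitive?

Km increases (0.988 → 2.26 mM) while Vmax is unchanged — the hallmark of competitive inhibition.

competitive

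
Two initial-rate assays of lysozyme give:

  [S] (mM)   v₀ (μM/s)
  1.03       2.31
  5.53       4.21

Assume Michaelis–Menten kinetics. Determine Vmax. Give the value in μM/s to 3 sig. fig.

5.19 μM/s

In reciprocal form, 1/v = (Km/Vmax)·(1/[S]) + 1/Vmax. The two points give (1/[S], 1/v) = (0.9709, 0.4329) and (0.1808, 0.2375).
Slope = (0.4329 − 0.2375)/(0.9709 − 0.1808) = 0.2473; intercept = 0.4329 − 0.2473×0.9709 = 0.1928.
Vmax = 1/intercept = 5.19 μM/s; Km = slope × Vmax = 0.2473 × 5.19 = 1.28 mM.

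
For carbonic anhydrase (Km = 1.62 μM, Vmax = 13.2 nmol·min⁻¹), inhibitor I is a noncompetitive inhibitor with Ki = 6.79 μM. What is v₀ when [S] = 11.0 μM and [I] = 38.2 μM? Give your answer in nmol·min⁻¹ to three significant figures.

α = 1 + [I]/Ki = 1 + 38.2/6.79 = 6.626.
For a noncompetitive inhibitor, Vmax is reduced to Vmax/α while Km is unchanged: Km,app = 1.62 μM, Vmax,app = 1.99 nmol·min⁻¹.
v = Vmax,app·[S]/(Km,app + [S]) = 1.99 × 11.0/(1.62 + 11.0) = 1.74 nmol·min⁻¹.

1.74 nmol·min⁻¹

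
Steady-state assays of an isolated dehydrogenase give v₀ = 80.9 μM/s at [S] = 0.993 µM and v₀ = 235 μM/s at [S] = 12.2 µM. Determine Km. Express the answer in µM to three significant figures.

2.48 µM

From v = Vmax[S]/(Km+[S]), each point gives Vmax = v(Km+[S])/[S].
Equating: 80.9(Km+0.993)/0.993 = 235(Km+12.2)/12.2.
81.47·Km + 80.9 = 19.26·Km + 235, so (81.47 − 19.26)·Km = 235 − 80.9.
Km = 154.1/62.21 = 2.48 µM; then Vmax = 80.9(2.48+0.993)/0.993 = 283 μM/s.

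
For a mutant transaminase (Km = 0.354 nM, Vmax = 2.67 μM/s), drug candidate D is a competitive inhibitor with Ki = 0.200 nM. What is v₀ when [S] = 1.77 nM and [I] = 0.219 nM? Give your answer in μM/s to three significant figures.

With α = 1 + [I]/Ki = 1 + 0.219/0.200 = 2.095, the competitive rate law is v = Vmax[S] / (αKm + [S]).
v = 2.67×1.77 / (2.095×0.354 + 1.77) = 4.726/2.512 = 1.88 μM/s.

1.88 μM/s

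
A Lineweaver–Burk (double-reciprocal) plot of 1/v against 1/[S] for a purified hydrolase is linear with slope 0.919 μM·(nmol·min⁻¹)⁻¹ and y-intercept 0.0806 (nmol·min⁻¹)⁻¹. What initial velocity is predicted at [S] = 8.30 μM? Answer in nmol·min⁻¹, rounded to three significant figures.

5.23 nmol·min⁻¹

The y-intercept is 1/Vmax, so Vmax = 1/0.0806 = 12.4 nmol·min⁻¹.
The slope is Km/Vmax, so Km = 0.919 × 12.4 = 11.4 μM.
Then v = 12.4 × 8.30/(11.4 + 8.30) = 5.23 nmol·min⁻¹.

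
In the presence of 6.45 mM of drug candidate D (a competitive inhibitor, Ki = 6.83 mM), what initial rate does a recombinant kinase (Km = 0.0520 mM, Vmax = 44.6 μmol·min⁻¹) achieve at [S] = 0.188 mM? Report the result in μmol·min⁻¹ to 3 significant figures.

α = 1 + [I]/Ki = 1 + 6.45/6.83 = 1.944.
For a competitive inhibitor, Vmax is unchanged and the apparent Km becomes α·Km: Km,app = 0.101 mM, Vmax,app = 44.6 μmol·min⁻¹.
v = Vmax,app·[S]/(Km,app + [S]) = 44.6 × 0.188/(0.101 + 0.188) = 29.0 μmol·min⁻¹.

29.0 μmol·min⁻¹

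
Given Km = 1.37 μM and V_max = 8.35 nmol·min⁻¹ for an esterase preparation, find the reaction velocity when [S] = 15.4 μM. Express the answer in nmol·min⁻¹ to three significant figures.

v = Vmax·[S]/(Km + [S]) = 8.35 × 15.4 / (1.37 + 15.4)
  = 128.6 / 16.77 = 7.67 nmol·min⁻¹.

7.67 nmol·min⁻¹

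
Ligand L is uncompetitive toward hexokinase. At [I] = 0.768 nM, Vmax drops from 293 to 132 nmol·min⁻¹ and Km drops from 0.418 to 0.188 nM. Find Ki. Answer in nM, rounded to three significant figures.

Uncompetitive: Vmax,app = Vmax/α (and Km,app = Km/α) with α = 1 + [I]/Ki.
α = Vmax/Vmax,app = 293/132 = 2.220.
Ki = [I]/(α − 1) = 0.768/1.220 = 0.630 nM.

0.630 nM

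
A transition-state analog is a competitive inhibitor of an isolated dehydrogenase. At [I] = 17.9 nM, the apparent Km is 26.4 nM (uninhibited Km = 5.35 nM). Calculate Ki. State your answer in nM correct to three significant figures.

Competitive: Km,app = α·Km with α = 1 + [I]/Ki.
α = Km,app/Km = 26.4/5.35 = 4.935.
Ki = [I]/(α − 1) = 17.9/3.935 = 4.55 nM.

4.55 nM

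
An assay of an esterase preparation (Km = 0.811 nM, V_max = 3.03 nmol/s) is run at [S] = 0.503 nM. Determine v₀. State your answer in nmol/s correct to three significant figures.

1.16 nmol/s

[S]/(Km+[S]) = 0.503/1.314 = 0.3828, the fractional saturation.
v = 0.3828 × Vmax = 0.3828 × 3.03 = 1.16 nmol/s.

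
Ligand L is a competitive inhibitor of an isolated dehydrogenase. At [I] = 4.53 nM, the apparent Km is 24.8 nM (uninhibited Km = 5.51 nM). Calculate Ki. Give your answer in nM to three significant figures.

1.29 nM

Competitive: Km,app = α·Km with α = 1 + [I]/Ki.
α = Km,app/Km = 24.8/5.51 = 4.501.
Ki = [I]/(α − 1) = 4.53/3.501 = 1.29 nM.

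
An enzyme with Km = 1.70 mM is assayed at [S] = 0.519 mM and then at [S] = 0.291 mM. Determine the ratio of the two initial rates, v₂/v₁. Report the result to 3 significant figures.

0.625

Since Vmax cancels, v₂/v₁ = [S]₂(Km+[S]₁) / [S]₁(Km+[S]₂).
= 0.291×(1.70+0.519) / (0.519×(1.70+0.291)) = 0.6457/1.033 = 0.625.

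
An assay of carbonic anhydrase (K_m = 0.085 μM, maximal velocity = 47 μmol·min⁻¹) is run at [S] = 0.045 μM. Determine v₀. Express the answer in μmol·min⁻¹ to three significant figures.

[S]/(Km+[S]) = 0.045/0.1300 = 0.3462, the fractional saturation.
v = 0.3462 × Vmax = 0.3462 × 47 = 16.3 μmol·min⁻¹.

16.3 μmol·min⁻¹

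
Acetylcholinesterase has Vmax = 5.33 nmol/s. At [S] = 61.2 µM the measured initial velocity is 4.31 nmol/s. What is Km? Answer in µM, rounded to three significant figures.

14.5 µM

v/Vmax = 4.31/5.33 = 0.8086 = [S]/(Km+[S]).
So Km + [S] = [S]/0.8086 = 75.68 µM, giving Km = 75.68 − 61.2 = 14.5 µM.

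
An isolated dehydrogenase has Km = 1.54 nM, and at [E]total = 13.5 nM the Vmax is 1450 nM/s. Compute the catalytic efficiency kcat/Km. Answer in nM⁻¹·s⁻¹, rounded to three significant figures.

kcat = Vmax/[E]total = 1450/13.5 = 107 s⁻¹.
kcat/Km = 107/1.54 = 69.7 nM⁻¹·s⁻¹.

69.7 nM⁻¹·s⁻¹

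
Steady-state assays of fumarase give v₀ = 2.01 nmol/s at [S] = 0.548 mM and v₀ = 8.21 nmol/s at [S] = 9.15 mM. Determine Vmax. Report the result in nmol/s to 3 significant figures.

From v = Vmax[S]/(Km+[S]), each point gives Vmax = v(Km+[S])/[S].
Equating: 2.01(Km+0.548)/0.548 = 8.21(Km+9.15)/9.15.
3.668·Km + 2.01 = 0.8973·Km + 8.21, so (3.668 − 0.8973)·Km = 8.21 − 2.01.
Km = 6.200/2.771 = 2.24 mM; then Vmax = 2.01(2.24+0.548)/0.548 = 10.2 nmol/s.

10.2 nmol/s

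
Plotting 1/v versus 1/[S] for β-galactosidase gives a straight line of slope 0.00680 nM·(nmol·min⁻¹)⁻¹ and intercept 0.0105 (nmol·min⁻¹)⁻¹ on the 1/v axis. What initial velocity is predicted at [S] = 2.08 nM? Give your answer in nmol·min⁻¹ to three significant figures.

The y-intercept is 1/Vmax, so Vmax = 1/0.0105 = 95.2 nmol·min⁻¹.
The slope is Km/Vmax, so Km = 0.00680 × 95.2 = 0.648 nM.
Then v = 95.2 × 2.08/(0.648 + 2.08) = 72.6 nmol·min⁻¹.

72.6 nmol·min⁻¹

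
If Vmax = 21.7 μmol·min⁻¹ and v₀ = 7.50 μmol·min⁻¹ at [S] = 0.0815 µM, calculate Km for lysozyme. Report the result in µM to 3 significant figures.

0.154 µM

v/Vmax = 7.50/21.7 = 0.3456 = [S]/(Km+[S]).
So Km + [S] = [S]/0.3456 = 0.2358 µM, giving Km = 0.2358 − 0.0815 = 0.154 µM.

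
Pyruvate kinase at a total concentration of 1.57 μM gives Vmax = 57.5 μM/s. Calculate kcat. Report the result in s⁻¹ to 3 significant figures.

36.6 s⁻¹

kcat = Vmax/[E]total = 57.5 μM/s / 1.57 μM = 36.6 s⁻¹.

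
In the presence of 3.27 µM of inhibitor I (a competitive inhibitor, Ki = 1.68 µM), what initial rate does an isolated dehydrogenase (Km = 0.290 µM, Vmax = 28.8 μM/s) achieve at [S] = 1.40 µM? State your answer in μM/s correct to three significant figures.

17.9 μM/s

α = 1 + [I]/Ki = 1 + 3.27/1.68 = 2.946.
For a competitive inhibitor, Vmax is unchanged and the apparent Km becomes α·Km: Km,app = 0.854 µM, Vmax,app = 28.8 μM/s.
v = Vmax,app·[S]/(Km,app + [S]) = 28.8 × 1.40/(0.854 + 1.40) = 17.9 μM/s.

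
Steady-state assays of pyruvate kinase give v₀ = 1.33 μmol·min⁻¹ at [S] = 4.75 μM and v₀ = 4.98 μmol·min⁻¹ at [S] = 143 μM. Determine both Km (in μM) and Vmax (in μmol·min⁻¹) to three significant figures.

Km = 14.9 μM; Vmax = 5.50 μmol·min⁻¹

In reciprocal form, 1/v = (Km/Vmax)·(1/[S]) + 1/Vmax. The two points give (1/[S], 1/v) = (0.2105, 0.7519) and (0.006993, 0.2008).
Slope = (0.7519 − 0.2008)/(0.2105 − 0.006993) = 2.708; intercept = 0.7519 − 2.708×0.2105 = 0.1819.
Vmax = 1/intercept = 5.50 μmol·min⁻¹; Km = slope × Vmax = 2.708 × 5.50 = 14.9 μM.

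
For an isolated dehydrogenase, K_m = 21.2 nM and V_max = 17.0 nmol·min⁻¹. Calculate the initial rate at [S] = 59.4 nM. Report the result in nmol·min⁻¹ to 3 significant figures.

[S]/(Km+[S]) = 59.4/80.60 = 0.7370, the fractional saturation.
v = 0.7370 × Vmax = 0.7370 × 17.0 = 12.5 nmol·min⁻¹.

12.5 nmol·min⁻¹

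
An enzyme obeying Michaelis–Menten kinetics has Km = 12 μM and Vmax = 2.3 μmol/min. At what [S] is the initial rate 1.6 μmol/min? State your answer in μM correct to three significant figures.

Rearranging v = Vmax[S]/(Km+[S]) gives [S] = Km·v/(Vmax − v).
[S] = 12 × 1.6 / (2.3 − 1.6) = 19.20/0.7000 = 27.4 μM.

27.4 μM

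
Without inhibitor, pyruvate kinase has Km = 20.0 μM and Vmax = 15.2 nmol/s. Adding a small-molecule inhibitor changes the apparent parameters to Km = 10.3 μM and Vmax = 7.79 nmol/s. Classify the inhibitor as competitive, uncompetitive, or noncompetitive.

Both Km and Vmax decrease by the same factor (~1.95-fold) — characteristic of uncompetitive inhibition.

uncompetitive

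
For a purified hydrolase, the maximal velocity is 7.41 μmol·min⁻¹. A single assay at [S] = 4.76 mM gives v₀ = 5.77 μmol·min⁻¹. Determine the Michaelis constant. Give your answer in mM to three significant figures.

1.35 mM

v/Vmax = 5.77/7.41 = 0.7787 = [S]/(Km+[S]).
So Km + [S] = [S]/0.7787 = 6.113 mM, giving Km = 6.113 − 4.76 = 1.35 mM.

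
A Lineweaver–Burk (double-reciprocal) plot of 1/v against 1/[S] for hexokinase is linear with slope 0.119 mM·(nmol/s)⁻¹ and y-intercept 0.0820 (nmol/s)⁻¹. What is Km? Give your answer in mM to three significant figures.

y-intercept = 1/Vmax ⇒ Vmax = 12.2 nmol/s; slope = Km/Vmax ⇒ Km = slope × Vmax.
Km = 0.119 × 12.2 = 1.45 mM.

1.45 mM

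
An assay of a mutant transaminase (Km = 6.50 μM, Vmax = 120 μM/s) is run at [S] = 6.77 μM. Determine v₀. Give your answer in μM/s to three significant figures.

[S]/(Km+[S]) = 6.77/13.27 = 0.5102, the fractional saturation.
v = 0.5102 × Vmax = 0.5102 × 120 = 61.2 μM/s.

61.2 μM/s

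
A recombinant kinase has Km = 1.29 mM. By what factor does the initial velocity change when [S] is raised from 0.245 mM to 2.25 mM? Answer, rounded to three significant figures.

Since Vmax cancels, v₂/v₁ = [S]₂(Km+[S]₁) / [S]₁(Km+[S]₂).
= 2.25×(1.29+0.245) / (0.245×(1.29+2.25)) = 3.454/0.8673 = 3.98.

3.98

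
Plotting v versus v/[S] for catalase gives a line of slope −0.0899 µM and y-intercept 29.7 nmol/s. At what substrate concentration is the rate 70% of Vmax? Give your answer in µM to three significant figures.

The Eadie–Hofstee slope gives Km = 0.0899 µM (slope = −Km).
v/Vmax = [S]/(Km+[S]) = 0.7 ⇒ [S] = Km·0.7/(1−0.7) = 0.0899 × 2.333 = 0.210 µM.

0.210 µM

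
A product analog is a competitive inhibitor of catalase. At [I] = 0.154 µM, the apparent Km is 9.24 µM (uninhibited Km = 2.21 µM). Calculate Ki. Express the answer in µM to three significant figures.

0.0484 µM

Competitive: Km,app = α·Km with α = 1 + [I]/Ki.
α = Km,app/Km = 9.24/2.21 = 4.181.
Since α = 1 + [I]/Ki, [I]/Ki = 4.181 − 1 = 3.181 and Ki = 0.154/3.181 = 0.0484 µM.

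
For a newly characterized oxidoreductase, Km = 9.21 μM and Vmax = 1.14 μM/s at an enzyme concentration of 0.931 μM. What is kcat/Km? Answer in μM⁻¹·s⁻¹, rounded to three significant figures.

0.133 μM⁻¹·s⁻¹

kcat = Vmax/[E]total = 1.14/0.931 = 1.22 s⁻¹.
kcat/Km = 1.22/9.21 = 0.133 μM⁻¹·s⁻¹.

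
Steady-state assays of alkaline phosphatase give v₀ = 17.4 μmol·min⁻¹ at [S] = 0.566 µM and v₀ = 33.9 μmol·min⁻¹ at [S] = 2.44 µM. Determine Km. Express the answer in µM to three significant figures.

In reciprocal form, 1/v = (Km/Vmax)·(1/[S]) + 1/Vmax. The two points give (1/[S], 1/v) = (1.767, 0.05747) and (0.4098, 0.02950).
Slope = (0.05747 − 0.02950)/(1.767 − 0.4098) = 0.02061; intercept = 0.05747 − 0.02061×1.767 = 0.02105.
Vmax = 1/intercept = 47.5 μmol·min⁻¹; Km = slope × Vmax = 0.02061 × 47.5 = 0.979 µM.

0.979 µM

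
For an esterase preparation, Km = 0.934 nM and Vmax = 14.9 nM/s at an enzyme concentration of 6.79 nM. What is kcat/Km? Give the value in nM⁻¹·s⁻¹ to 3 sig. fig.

kcat = Vmax/[E]total = 14.9/6.79 = 2.19 s⁻¹.
kcat/Km = 2.19/0.934 = 2.35 nM⁻¹·s⁻¹.

2.35 nM⁻¹·s⁻¹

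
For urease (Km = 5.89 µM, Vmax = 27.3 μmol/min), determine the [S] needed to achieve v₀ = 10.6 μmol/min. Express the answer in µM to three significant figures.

3.74 µM

The required fractional saturation is v/Vmax = 10.6/27.3 = 0.3883.
Then [S]/(Km+[S]) = 0.3883 ⇒ [S] = 5.89 × 0.3883/(1 − 0.3883) = 3.74 µM.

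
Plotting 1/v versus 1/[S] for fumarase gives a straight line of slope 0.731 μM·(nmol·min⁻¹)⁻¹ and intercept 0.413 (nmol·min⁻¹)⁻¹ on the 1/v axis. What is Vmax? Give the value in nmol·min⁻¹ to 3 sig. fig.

The y-intercept of a Lineweaver–Burk plot equals 1/Vmax, so Vmax = 1/0.413 = 2.42 nmol·min⁻¹.

2.42 nmol·min⁻¹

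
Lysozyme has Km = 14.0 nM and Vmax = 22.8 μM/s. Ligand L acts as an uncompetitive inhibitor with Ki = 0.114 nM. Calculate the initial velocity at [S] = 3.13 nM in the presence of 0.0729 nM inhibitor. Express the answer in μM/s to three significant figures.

α = 1 + [I]/Ki = 1 + 0.0729/0.114 = 1.639.
For an uncompetitive inhibitor, both parameters are divided by α, giving Vmax/α and Km/α: Km,app = 8.54 nM, Vmax,app = 13.9 μM/s.
v = Vmax,app·[S]/(Km,app + [S]) = 13.9 × 3.13/(8.54 + 3.13) = 3.73 μM/s.

3.73 μM/s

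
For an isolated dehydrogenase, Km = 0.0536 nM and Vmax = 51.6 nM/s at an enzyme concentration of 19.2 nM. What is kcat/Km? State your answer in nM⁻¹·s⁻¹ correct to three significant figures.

kcat = Vmax/[E]total = 51.6/19.2 = 2.69 s⁻¹.
kcat/Km = 2.69/0.0536 = 50.1 nM⁻¹·s⁻¹.

50.1 nM⁻¹·s⁻¹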